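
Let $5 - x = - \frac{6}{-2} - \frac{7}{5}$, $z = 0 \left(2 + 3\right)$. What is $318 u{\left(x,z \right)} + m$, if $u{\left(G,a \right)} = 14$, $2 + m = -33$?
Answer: $4417$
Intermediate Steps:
$m = -35$ ($m = -2 - 33 = -35$)
$z = 0$ ($z = 0 \cdot 5 = 0$)
$x = \frac{17}{5}$ ($x = 5 - \left(- \frac{6}{-2} - \frac{7}{5}\right) = 5 - \left(\left(-6\right) \left(- \frac{1}{2}\right) - \frac{7}{5}\right) = 5 - \left(3 - \frac{7}{5}\right) = 5 - \frac{8}{5} = \frac{17}{5} \approx 3.4$)
$318 u{\left(x,z \right)} + m = 318 \cdot 14 - 35 = 4452 - 35 = 4417$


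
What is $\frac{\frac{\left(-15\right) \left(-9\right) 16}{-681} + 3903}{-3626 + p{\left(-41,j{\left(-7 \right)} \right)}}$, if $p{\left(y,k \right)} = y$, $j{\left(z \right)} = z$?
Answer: $- \frac{885261}{832409} \approx -1.0635$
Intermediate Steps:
$\frac{\frac{\left(-15\right) \left(-9\right) 16}{-681} + 3903}{-3626 + p{\left(-41,j{\left(-7 \right)} \right)}} = \frac{\frac{\left(-15\right) \left(-9\right) 16}{-681} + 3903}{-3626 - 41} = \frac{135 \cdot 16 \left(- \frac{1}{681}\right) + 3903}{-3667} = \left(2160 \left(- \frac{1}{681}\right) + 3903\right) \left(- \frac{1}{3667}\right) = \left(- \frac{720}{227} + 3903\right) \left(- \frac{1}{3667}\right) = \frac{885261}{227} \left(- \frac{1}{3667}\right) = - \frac{885261}{832409}$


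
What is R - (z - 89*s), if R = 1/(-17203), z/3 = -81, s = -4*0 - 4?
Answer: -1943940/17203 ≈ -113.00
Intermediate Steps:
s = -4 (s = 0 - 4 = -4)
z = -243 (z = 3*(-81) = -243)
R = -1/17203 ≈ -5.8129e-5
R - (z - 89*s) = -1/17203 - (-243 - 89*(-4)) = -1/17203 - (-243 + 356) = -1/17203 - 1*113 = -1/17203 - 113 = -1943940/17203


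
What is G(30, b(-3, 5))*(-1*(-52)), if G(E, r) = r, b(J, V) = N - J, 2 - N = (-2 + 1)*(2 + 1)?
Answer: 416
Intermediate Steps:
N = 5 (N = 2 - (-2 + 1)*(2 + 1) = 2 - (-1)*3 = 2 - 1*(-3) = 2 + 3 = 5)
b(J, V) = 5 - J
G(30, b(-3, 5))*(-1*(-52)) = (5 - 1*(-3))*(-1*(-52)) = (5 + 3)*52 = 8*52 = 416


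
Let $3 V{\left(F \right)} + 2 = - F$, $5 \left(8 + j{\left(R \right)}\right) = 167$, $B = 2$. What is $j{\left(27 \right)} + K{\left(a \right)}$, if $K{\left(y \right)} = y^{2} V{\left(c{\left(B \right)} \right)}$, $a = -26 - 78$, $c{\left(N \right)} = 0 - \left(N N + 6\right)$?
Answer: $\frac{433021}{15} \approx 28868.0$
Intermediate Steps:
$j{\left(R \right)} = \frac{127}{5}$ ($j{\left(R \right)} = -8 + \frac{1}{5} \cdot 167 = -8 + \frac{167}{5} = \frac{127}{5}$)
$c{\left(N \right)} = -6 - N^{2}$ ($c{\left(N \right)} = 0 - \left(N^{2} + 6\right) = 0 - \left(6 + N^{2}\right) = -6 - N^{2}$)
$V{\left(F \right)} = - \frac{2}{3} - \frac{F}{3}$ ($V{\left(F \right)} = - \frac{2}{3} + \frac{\left(-1\right) F}{3} = - \frac{2}{3} - \frac{F}{3}$)
$a = -104$ ($a = -26 - 78 = -104$)
$K{\left(y \right)} = \frac{8 y^{2}}{3}$ ($K{\left(y \right)} = y^{2} \left(- \frac{2}{3} - \frac{-6 - 2^{2}}{3}\right) = y^{2} \left(- \frac{2}{3} - \frac{-6 - 4}{3}\right) = y^{2} \left(- \frac{2}{3} - - \frac{10}{3}\right) = y^{2} \left(- \frac{2}{3} + \frac{10}{3}\right) = y^{2} \cdot \frac{8}{3} = \frac{8 y^{2}}{3}$)
$j{\left(27 \right)} + K{\left(a \right)} = \frac{127}{5} + \frac{8 \left(-104\right)^{2}}{3} = \frac{127}{5} + \frac{8}{3} \cdot 10816 = \frac{127}{5} + \frac{86528}{3} = \frac{433021}{15}$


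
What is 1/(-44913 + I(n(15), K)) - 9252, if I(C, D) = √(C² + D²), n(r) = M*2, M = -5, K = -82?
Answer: -18662863777653/2017170745 - 2*√1706/2017170745 ≈ -9252.0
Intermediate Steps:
n(r) = -10 (n(r) = -5*2 = -10)
1/(-44913 + I(n(15), K)) - 9252 = 1/(-44913 + √((-10)² + (-82)²)) - 9252 = 1/(-44913 + √(100 + 6724)) - 9252 = 1/(-44913 + √6824) - 9252 = 1/(-44913 + 2*√1706) - 9252 = -9252 + 1/(-44913 + 2*√1706)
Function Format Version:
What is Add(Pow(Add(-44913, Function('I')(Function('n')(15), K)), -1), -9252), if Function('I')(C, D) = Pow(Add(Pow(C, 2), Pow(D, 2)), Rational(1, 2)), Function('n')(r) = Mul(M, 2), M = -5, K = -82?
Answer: Add(Rational(-18662863777653, 2017170745), Mul(Rational(-2, 2017170745), Pow(1706, Rational(1, 2)))) ≈ -9252.0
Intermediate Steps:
Function('n')(r) = -10 (Function('n')(r) = Mul(-5, 2) = -10)
Add(Pow(Add(-44913, Function('I')(Function('n')(15), K)), -1), -9252) = Add(Pow(Add(-44913, Pow(Add(Pow(-10, 2), Pow(-82, 2)), Rational(1, 2))), -1), -9252) = Add(Pow(Add(-44913, Pow(Add(100, 6724), Rational(1, 2))), -1), -9252) = Add(Pow(Add(-44913, Pow(6824, Rational(1, 2))), -1), -9252) = Add(Pow(Add(-44913, Mul(2, Pow(1706, Rational(1, 2)))), -1), -9252) = Add(-9252, Pow(Add(-44913, Mul(2, Pow(1706, Rational(1, 2)))), -1))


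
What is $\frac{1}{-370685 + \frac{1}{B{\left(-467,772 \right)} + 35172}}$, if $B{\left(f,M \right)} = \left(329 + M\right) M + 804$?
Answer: $- \frac{885948}{328407634379} \approx -2.6977 \cdot 10^{-6}$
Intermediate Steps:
$B{\left(f,M \right)} = 804 + M \left(329 + M\right)$ ($B{\left(f,M \right)} = M \left(329 + M\right) + 804 = 804 + M \left(329 + M\right)$)
$\frac{1}{-370685 + \frac{1}{B{\left(-467,772 \right)} + 35172}} = \frac{1}{-370685 + \frac{1}{\left(804 + 772^{2} + 329 \cdot 772\right) + 35172}} = \frac{1}{-370685 + \frac{1}{\left(804 + 595984 + 253988\right) + 35172}} = \frac{1}{-370685 + \frac{1}{850776 + 35172}} = \frac{1}{-370685 + \frac{1}{885948}} = \frac{1}{- \frac{328407634379}{885948}} = - \frac{885948}{328407634379}$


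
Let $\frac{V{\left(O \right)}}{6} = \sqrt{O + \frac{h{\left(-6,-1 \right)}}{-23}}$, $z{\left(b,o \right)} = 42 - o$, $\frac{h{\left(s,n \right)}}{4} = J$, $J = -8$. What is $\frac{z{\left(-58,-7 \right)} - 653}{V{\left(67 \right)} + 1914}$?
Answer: $- \frac{100717}{318945} + \frac{151 \sqrt{299}}{318945} \approx -0.3076$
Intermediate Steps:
$h{\left(s,n \right)} = -32$ ($h{\left(s,n \right)} = 4 \left(-8\right) = -32$)
$V{\left(O \right)} = 6 \sqrt{\frac{32}{23} + O}$ ($V{\left(O \right)} = 6 \sqrt{O - \frac{32}{-23}} = 6 \sqrt{O - - \frac{32}{23}} = 6 \sqrt{O + \frac{32}{23}} = 6 \sqrt{\frac{32}{23} + O}$)
$\frac{z{\left(-58,-7 \right)} - 653}{V{\left(67 \right)} + 1914} = \frac{\left(42 - -7\right) - 653}{\frac{6 \sqrt{736 + 529 \cdot 67}}{23} + 1914} = \frac{\left(42 + 7\right) - 653}{\frac{6 \sqrt{736 + 35443}}{23} + 1914} = \frac{49 - 653}{\frac{6 \sqrt{36179}}{23} + 1914} = - \frac{604}{\frac{6 \cdot 11 \sqrt{299}}{23} + 1914} = - \frac{604}{\frac{66 \sqrt{299}}{23} + 1914} = - \frac{604}{1914 + \frac{66 \sqrt{299}}{23}}$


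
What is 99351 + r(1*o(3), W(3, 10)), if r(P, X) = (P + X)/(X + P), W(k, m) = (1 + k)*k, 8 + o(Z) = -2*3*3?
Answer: 99352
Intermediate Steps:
o(Z) = -26 (o(Z) = -8 - 2*3*3 = -8 - 6*3 = -8 - 18 = -26)
W(k, m) = k*(1 + k)
r(P, X) = 1 (r(P, X) = (P + X)/(P + X) = 1)
99351 + r(1*o(3), W(3, 10)) = 99351 + 1 = 99352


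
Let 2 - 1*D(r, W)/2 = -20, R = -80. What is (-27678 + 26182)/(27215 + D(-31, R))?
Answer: -1496/27259 ≈ -0.054881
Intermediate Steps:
D(r, W) = 44 (D(r, W) = 4 - 2*(-20) = 4 + 40 = 44)
(-27678 + 26182)/(27215 + D(-31, R)) = (-27678 + 26182)/(27215 + 44) = -1496/27259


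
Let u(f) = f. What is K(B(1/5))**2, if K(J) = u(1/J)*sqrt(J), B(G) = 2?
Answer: 1/2 ≈ 0.50000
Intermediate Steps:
K(J) = 1/sqrt(J) (K(J) = sqrt(J)/J = 1/sqrt(J))
K(B(1/5))**2 = (1/sqrt(2))**2 = (sqrt(2)/2)**2 = 1/2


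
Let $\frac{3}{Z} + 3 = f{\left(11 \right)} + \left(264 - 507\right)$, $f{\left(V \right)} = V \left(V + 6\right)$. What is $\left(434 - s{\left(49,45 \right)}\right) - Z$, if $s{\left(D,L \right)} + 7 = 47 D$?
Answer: $- \frac{109855}{59} \approx -1861.9$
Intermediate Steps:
$s{\left(D,L \right)} = -7 + 47 D$
$f{\left(V \right)} = V \left(6 + V\right)$
$Z = - \frac{3}{59}$ ($Z = \frac{3}{-3 + \left(11 \left(6 + 11\right) + \left(264 - 507\right)\right)} = \frac{3}{-3 + \left(11 \cdot 17 + \left(264 - 507\right)\right)} = \frac{3}{-3 + \left(187 - 243\right)} = \frac{3}{-3 - 56} = \frac{3}{-59} = 3 \left(- \frac{1}{59}\right) = - \frac{3}{59} \approx -0.050847$)
$\left(434 - s{\left(49,45 \right)}\right) - Z = \left(434 - \left(-7 + 47 \cdot 49\right)\right) - - \frac{3}{59} = \left(434 - \left(-7 + 2303\right)\right) + \frac{3}{59} = \left(434 - 2296\right) + \frac{3}{59} = -1862 + \frac{3}{59} = - \frac{109855}{59}$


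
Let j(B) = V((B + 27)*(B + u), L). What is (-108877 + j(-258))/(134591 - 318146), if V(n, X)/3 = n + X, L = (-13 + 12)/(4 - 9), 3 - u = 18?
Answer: -401563/917775 ≈ -0.43754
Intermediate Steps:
u = -15 (u = 3 - 1*18 = 3 - 18 = -15)
L = ⅕ (L = -1/(-5) = -1*(-⅕) = ⅕ ≈ 0.20000)
V(n, X) = 3*X + 3*n (V(n, X) = 3*(n + X) = 3*(X + n) = 3*X + 3*n)
j(B) = ⅗ + 3*(-15 + B)*(27 + B) (j(B) = 3*(⅕) + 3*((B + 27)*(B - 15)) = ⅗ + 3*((27 + B)*(-15 + B)) = ⅗ + 3*((-15 + B)*(27 + B)) = ⅗ + 3*(-15 + B)*(27 + B))
(-108877 + j(-258))/(134591 - 318146) = (-108877 + (-6072/5 + 3*(-258)² + 36*(-258)))/(134591 - 318146) = (-108877 + (-6072/5 + 3*66564 - 9288))/(-183555) = (-108877 + (-6072/5 + 199692 - 9288))*(-1/183555) = (-108877 + 945948/5)*(-1/183555) = (401563/5)*(-1/183555) = -401563/917775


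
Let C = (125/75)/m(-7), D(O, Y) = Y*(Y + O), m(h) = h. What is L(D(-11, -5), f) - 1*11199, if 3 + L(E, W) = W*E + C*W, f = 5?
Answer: -226867/21 ≈ -10803.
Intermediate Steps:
D(O, Y) = Y*(O + Y)
C = -5/21 (C = (125/75)/(-7) = (125*(1/75))*(-1/7) = (5/3)*(-1/7) = -5/21 ≈ -0.23810)
L(E, W) = -3 - 5*W/21 + E*W (L(E, W) = -3 + (W*E - 5*W/21) = -3 + (E*W - 5*W/21) = -3 + (-5*W/21 + E*W) = -3 - 5*W/21 + E*W)
L(D(-11, -5), f) - 1*11199 = (-3 - 5/21*5 - 5*(-11 - 5)*5) - 1*11199 = (-3 - 25/21 - 5*(-16)*5) - 11199 = (-3 - 25/21 + 80*5) - 11199 = (-3 - 25/21 + 400) - 11199 = 8312/21 - 11199 = -226867/21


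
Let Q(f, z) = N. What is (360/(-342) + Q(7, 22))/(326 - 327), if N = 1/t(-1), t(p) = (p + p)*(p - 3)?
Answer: 141/152 ≈ 0.92763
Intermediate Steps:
t(p) = 2*p*(-3 + p) (t(p) = (2*p)*(-3 + p) = 2*p*(-3 + p))
N = ⅛ (N = 1/(2*(-1)*(-3 - 1)) = 1/(2*(-1)*(-4)) = 1/8 = ⅛ ≈ 0.12500)
Q(f, z) = ⅛
(360/(-342) + Q(7, 22))/(326 - 327) = (360/(-342) + ⅛)/(326 - 327) = (360*(-1/342) + ⅛)/(-1) = (-20/19 + ⅛)*(-1) = -141/152*(-1) = 141/152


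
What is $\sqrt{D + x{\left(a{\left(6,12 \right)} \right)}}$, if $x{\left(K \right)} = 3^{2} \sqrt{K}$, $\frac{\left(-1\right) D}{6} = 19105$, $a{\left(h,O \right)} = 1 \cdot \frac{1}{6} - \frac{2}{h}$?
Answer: $\frac{\sqrt{-458520 + 6 i \sqrt{6}}}{2} \approx 0.0054261 + 338.57 i$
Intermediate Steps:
$a{\left(h,O \right)} = \frac{1}{6} - \frac{2}{h}$ ($a{\left(h,O \right)} = 1 \cdot \frac{1}{6} - \frac{2}{h} = \frac{1}{6} - \frac{2}{h}$)
$D = -114630$ ($D = \left(-6\right) 19105 = -114630$)
$x{\left(K \right)} = 9 \sqrt{K}$
$\sqrt{D + x{\left(a{\left(6,12 \right)} \right)}} = \sqrt{-114630 + 9 \sqrt{\frac{-12 + 6}{6 \cdot 6}}} = \sqrt{-114630 + 9 \sqrt{\frac{1}{6} \cdot \frac{1}{6} \left(-6\right)}} = \sqrt{-114630 + 9 \sqrt{- \frac{1}{6}}} = \sqrt{-114630 + 9 \frac{i \sqrt{6}}{6}} = \sqrt{-114630 + \frac{3 i \sqrt{6}}{2}}$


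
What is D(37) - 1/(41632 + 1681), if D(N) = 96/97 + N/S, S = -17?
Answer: -84765190/71423137 ≈ -1.1868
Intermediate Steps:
D(N) = 96/97 - N/17 (D(N) = 96/97 + N/(-17) = 96*(1/97) + N*(-1/17) = 96/97 - N/17)
D(37) - 1/(41632 + 1681) = (96/97 - 1/17*37) - 1/(41632 + 1681) = (96/97 - 37/17) - 1/43313 = -1957/1649 - 1*1/43313 = -1957/1649 - 1/43313 = -84765190/71423137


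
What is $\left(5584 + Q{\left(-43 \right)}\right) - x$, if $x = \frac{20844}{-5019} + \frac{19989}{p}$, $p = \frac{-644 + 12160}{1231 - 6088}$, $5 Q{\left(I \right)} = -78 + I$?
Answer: $\frac{1348112233117}{96331340} \approx 13995.0$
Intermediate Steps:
$Q{\left(I \right)} = - \frac{78}{5} + \frac{I}{5}$ ($Q{\left(I \right)} = \frac{-78 + I}{5} = - \frac{78}{5} + \frac{I}{5}$)
$p = - \frac{11516}{4857}$ ($p = \frac{11516}{-4857} = 11516 \left(- \frac{1}{4857}\right) = - \frac{11516}{4857} \approx -2.371$)
$x = - \frac{162505849797}{19266268}$ ($x = \frac{20844}{-5019} + \frac{19989}{- \frac{11516}{4857}} = 20844 \left(- \frac{1}{5019}\right) + 19989 \left(- \frac{4857}{11516}\right) = - \frac{6948}{1673} - \frac{97086573}{11516} = - \frac{162505849797}{19266268} \approx -8434.7$)
$\left(5584 + Q{\left(-43 \right)}\right) - x = \left(5584 + \left(- \frac{78}{5} + \frac{1}{5} \left(-43\right)\right)\right) - - \frac{162505849797}{19266268} = \left(5584 - \frac{121}{5}\right) + \frac{162505849797}{19266268} = \frac{27799}{5} + \frac{162505849797}{19266268} = \frac{1348112233117}{96331340}$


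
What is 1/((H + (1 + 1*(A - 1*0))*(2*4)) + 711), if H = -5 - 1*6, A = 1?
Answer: 1/716 ≈ 0.0013966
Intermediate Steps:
H = -11 (H = -5 - 6 = -11)
1/((H + (1 + 1*(A - 1*0))*(2*4)) + 711) = 1/((-11 + (1 + 1*(1 - 1*0))*(2*4)) + 711) = 1/((-11 + (1 + 1*(1 + 0))*8) + 711) = 1/((-11 + (1 + 1*1)*8) + 711) = 1/((-11 + (1 + 1)*8) + 711) = 1/((-11 + 2*8) + 711) = 1/((-11 + 16) + 711) = 1/(5 + 711) = 1/716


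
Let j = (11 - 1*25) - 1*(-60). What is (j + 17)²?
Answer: 3969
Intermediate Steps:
j = 46 (j = (11 - 25) + 60 = -14 + 60 = 46)
(j + 17)² = (46 + 17)² = 63² = 3969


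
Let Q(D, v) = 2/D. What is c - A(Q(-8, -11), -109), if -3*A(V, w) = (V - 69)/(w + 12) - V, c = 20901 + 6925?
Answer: 16194919/582 ≈ 27826.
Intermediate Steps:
c = 27826
A(V, w) = V/3 - (-69 + V)/(3*(12 + w)) (A(V, w) = -((V - 69)/(w + 12) - V)/3 = -((-69 + V)/(12 + w) - V)/3 = -(-V + (-69 + V)/(12 + w))/3 = V/3 - (-69 + V)/(3*(12 + w)))
c - A(Q(-8, -11), -109) = 27826 - (69 + 11*(2/(-8)) + (2/(-8))*(-109))/(3*(12 - 109)) = 27826 - (69 + 11*(2*(-⅛)) + (2*(-⅛))*(-109))/(3*(-97)) = 27826 - (-1)*(69 + 11*(-¼) - ¼*(-109))/(3*97) = 27826 - (-1)*(69 - 11/4 + 109/4)/(3*97) = 27826 - (-1)*187/(3*97*2) = 27826 - 1*(-187/582) = 27826 + 187/582 = 16194919/582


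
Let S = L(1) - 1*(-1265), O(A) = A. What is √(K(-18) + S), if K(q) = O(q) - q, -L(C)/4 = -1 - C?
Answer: √1273 ≈ 35.679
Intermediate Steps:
L(C) = 4 + 4*C (L(C) = -4*(-1 - C) = 4 + 4*C)
K(q) = 0 (K(q) = q - q = 0)
S = 1273 (S = (4 + 4*1) - 1*(-1265) = (4 + 4) + 1265 = 8 + 1265 = 1273)
√(K(-18) + S) = √(0 + 1273) = √1273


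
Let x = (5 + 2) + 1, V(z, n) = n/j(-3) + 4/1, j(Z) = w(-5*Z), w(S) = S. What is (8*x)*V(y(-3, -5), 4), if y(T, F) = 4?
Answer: 4096/15 ≈ 273.07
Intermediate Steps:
j(Z) = -5*Z
V(z, n) = 4 + n/15 (V(z, n) = n/((-5*(-3))) + 4/1 = n/15 + 4*1 = n*(1/15) + 4 = n/15 + 4 = 4 + n/15)
x = 8 (x = 7 + 1 = 8)
(8*x)*V(y(-3, -5), 4) = (8*8)*(4 + (1/15)*4) = 64*(4 + 4/15) = 64*(64/15) = 4096/15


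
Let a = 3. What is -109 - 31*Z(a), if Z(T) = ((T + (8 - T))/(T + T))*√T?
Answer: -109 - 124*√3/3 ≈ -180.59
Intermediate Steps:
Z(T) = 4/√T (Z(T) = (8/((2*T)))*√T = (8*(1/(2*T)))*√T = (4/T)*√T = 4/√T)
-109 - 31*Z(a) = -109 - 124/√3 = -109 - 124*√3/3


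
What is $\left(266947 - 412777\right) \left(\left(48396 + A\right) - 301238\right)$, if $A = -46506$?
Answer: $43653918840$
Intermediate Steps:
$\left(266947 - 412777\right) \left(\left(48396 + A\right) - 301238\right) = \left(266947 - 412777\right) \left(\left(48396 - 46506\right) - 301238\right) = - 145830 \left(1890 - 301238\right) = \left(-145830\right) \left(-299348\right) = 43653918840$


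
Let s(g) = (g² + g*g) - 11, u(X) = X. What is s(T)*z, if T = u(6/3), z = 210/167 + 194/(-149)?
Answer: 3324/24883 ≈ 0.13359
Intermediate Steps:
z = -1108/24883 (z = 210*(1/167) + 194*(-1/149) = 210/167 - 194/149 = -1108/24883 ≈ -0.044528)
T = 2 (T = 6/3 = 6*(⅓) = 2)
s(g) = -11 + 2*g² (s(g) = (g² + g²) - 11 = 2*g² - 11 = -11 + 2*g²)
s(T)*z = (-11 + 2*2²)*(-1108/24883) = (-11 + 2*4)*(-1108/24883) = (-11 + 8)*(-1108/24883) = -3*(-1108/24883) = 3324/24883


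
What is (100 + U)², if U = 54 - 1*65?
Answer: 7921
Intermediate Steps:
U = -11 (U = 54 - 65 = -11)
(100 + U)² = (100 - 11)² = 89² = 7921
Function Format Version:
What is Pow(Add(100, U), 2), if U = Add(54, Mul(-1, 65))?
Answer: 7921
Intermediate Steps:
U = -11 (U = Add(54, -65) = -11)
Pow(Add(100, U), 2) = Pow(Add(100, -11), 2) = Pow(89, 2) = 7921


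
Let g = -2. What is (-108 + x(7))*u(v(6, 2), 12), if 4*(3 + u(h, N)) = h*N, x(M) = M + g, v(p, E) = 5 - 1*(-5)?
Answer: -2781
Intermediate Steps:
v(p, E) = 10 (v(p, E) = 5 + 5 = 10)
x(M) = -2 + M (x(M) = M - 2 = -2 + M)
u(h, N) = -3 + N*h/4 (u(h, N) = -3 + (h*N)/4 = -3 + (N*h)/4 = -3 + N*h/4)
(-108 + x(7))*u(v(6, 2), 12) = (-108 + (-2 + 7))*(-3 + (1/4)*12*10) = (-108 + 5)*(-3 + 30) = -103*27 = -2781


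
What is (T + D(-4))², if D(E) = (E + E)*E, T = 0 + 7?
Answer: 1521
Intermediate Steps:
T = 7
D(E) = 2*E² (D(E) = (2*E)*E = 2*E²)
(T + D(-4))² = (7 + 2*(-4)²)² = (7 + 2*16)² = (7 + 32)² = 39² = 1521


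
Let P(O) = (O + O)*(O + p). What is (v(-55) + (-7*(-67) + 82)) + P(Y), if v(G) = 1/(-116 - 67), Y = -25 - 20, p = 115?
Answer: -1052068/183 ≈ -5749.0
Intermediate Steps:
Y = -45
v(G) = -1/183 (v(G) = 1/(-183) = -1/183)
P(O) = 2*O*(115 + O) (P(O) = (O + O)*(O + 115) = (2*O)*(115 + O) = 2*O*(115 + O))
(v(-55) + (-7*(-67) + 82)) + P(Y) = (-1/183 + (-7*(-67) + 82)) + 2*(-45)*(115 - 45) = (-1/183 + (469 + 82)) + 2*(-45)*70 = (-1/183 + 551) - 6300 = 100832/183 - 6300 = -1052068/183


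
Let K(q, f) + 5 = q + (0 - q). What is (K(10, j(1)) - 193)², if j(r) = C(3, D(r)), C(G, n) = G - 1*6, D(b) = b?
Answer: 39204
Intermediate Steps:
C(G, n) = -6 + G (C(G, n) = G - 6 = -6 + G)
j(r) = -3 (j(r) = -6 + 3 = -3)
K(q, f) = -5 (K(q, f) = -5 + (q + (0 - q)) = -5 + (q - q) = -5 + 0 = -5)
(K(10, j(1)) - 193)² = (-5 - 193)² = (-198)² = 39204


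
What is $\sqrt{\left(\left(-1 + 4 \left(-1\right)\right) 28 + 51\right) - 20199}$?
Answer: $8 i \sqrt{317} \approx 142.44 i$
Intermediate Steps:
$\sqrt{\left(\left(-1 + 4 \left(-1\right)\right) 28 + 51\right) - 20199} = \sqrt{\left(\left(-1 - 4\right) 28 + 51\right) - 20199} = \sqrt{\left(\left(-5\right) 28 + 51\right) - 20199} = \sqrt{\left(-140 + 51\right) - 20199} = \sqrt{-89 - 20199} = \sqrt{-20288} = 8 i \sqrt{317}$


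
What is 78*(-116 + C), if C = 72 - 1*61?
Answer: -8190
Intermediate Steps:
C = 11 (C = 72 - 61 = 11)
78*(-116 + C) = 78*(-116 + 11) = 78*(-105) = -8190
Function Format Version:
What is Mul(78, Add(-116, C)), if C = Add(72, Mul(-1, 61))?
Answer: -8190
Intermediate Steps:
C = 11 (C = Add(72, -61) = 11)
Mul(78, Add(-116, C)) = Mul(78, Add(-116, 11)) = Mul(78, -105) = -8190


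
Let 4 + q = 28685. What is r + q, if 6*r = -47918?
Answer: 62084/3 ≈ 20695.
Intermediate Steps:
q = 28681 (q = -4 + 28685 = 28681)
r = -23959/3 (r = (⅙)*(-47918) = -23959/3 ≈ -7986.3)
r + q = -23959/3 + 28681 = 62084/3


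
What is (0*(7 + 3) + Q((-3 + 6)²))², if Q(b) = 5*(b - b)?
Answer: 0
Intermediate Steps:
Q(b) = 0 (Q(b) = 5*0 = 0)
(0*(7 + 3) + Q((-3 + 6)²))² = (0*(7 + 3) + 0)² = (0*10 + 0)² = (0 + 0)² = 0² = 0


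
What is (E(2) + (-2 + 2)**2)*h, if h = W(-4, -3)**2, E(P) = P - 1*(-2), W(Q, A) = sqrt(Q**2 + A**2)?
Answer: 100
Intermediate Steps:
W(Q, A) = sqrt(A**2 + Q**2)
E(P) = 2 + P (E(P) = P + 2 = 2 + P)
h = 25 (h = (sqrt((-3)**2 + (-4)**2))**2 = (sqrt(9 + 16))**2 = (sqrt(25))**2 = 5**2 = 25)
(E(2) + (-2 + 2)**2)*h = ((2 + 2) + (-2 + 2)**2)*25 = (4 + 0**2)*25 = (4 + 0)*25 = 4*25 = 100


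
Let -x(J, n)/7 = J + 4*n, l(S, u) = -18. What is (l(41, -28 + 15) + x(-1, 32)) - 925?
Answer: -1832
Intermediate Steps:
x(J, n) = -28*n - 7*J (x(J, n) = -7*(J + 4*n) = -28*n - 7*J)
(l(41, -28 + 15) + x(-1, 32)) - 925 = (-18 + (-28*32 - 7*(-1))) - 925 = (-18 + (-896 + 7)) - 925 = (-18 - 889) - 925 = -907 - 925 = -1832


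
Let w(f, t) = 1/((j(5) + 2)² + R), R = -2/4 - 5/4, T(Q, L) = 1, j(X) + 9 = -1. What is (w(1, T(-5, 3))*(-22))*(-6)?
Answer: 176/83 ≈ 2.1205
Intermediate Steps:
j(X) = -10 (j(X) = -9 - 1 = -10)
R = -7/4 (R = -2*¼ - 5*¼ = -½ - 5/4 = -7/4 ≈ -1.7500)
w(f, t) = 4/249 (w(f, t) = 1/((-10 + 2)² - 7/4) = 1/((-8)² - 7/4) = 1/(64 - 7/4) = 1/(249/4) = 4/249)
(w(1, T(-5, 3))*(-22))*(-6) = ((4/249)*(-22))*(-6) = -88/249*(-6) = 176/83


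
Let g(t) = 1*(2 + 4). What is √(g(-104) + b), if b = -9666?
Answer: 2*I*√2415 ≈ 98.285*I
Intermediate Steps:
g(t) = 6 (g(t) = 1*6 = 6)
√(g(-104) + b) = √(6 - 9666) = √(-9660) = 2*I*√2415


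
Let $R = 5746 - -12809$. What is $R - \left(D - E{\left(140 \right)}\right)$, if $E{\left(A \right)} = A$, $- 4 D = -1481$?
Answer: $\frac{73299}{4} \approx 18325.0$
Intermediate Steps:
$D = \frac{1481}{4}$ ($D = \left(- \frac{1}{4}\right) \left(-1481\right) = \frac{1481}{4} \approx 370.25$)
$R = 18555$ ($R = 5746 + 12809 = 18555$)
$R - \left(D - E{\left(140 \right)}\right) = 18555 + \left(140 - \frac{1481}{4}\right) = 18555 - \frac{921}{4} = \frac{73299}{4}$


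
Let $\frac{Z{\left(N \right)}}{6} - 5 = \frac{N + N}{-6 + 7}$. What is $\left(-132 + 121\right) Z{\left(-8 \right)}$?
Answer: $726$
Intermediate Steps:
$Z{\left(N \right)} = 30 + 12 N$ ($Z{\left(N \right)} = 30 + 6 \frac{N + N}{-6 + 7} = 30 + 6 \frac{2 N}{1} = 30 + 6 \cdot 2 N 1 = 30 + 6 \cdot 2 N = 30 + 12 N$)
$\left(-132 + 121\right) Z{\left(-8 \right)} = \left(-132 + 121\right) \left(30 + 12 \left(-8\right)\right) = - 11 \left(30 - 96\right) = \left(-11\right) \left(-66\right) = 726$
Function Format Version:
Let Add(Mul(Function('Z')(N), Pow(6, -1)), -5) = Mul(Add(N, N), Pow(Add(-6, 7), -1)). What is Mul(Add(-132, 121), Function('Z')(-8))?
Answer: 726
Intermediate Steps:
Function('Z')(N) = Add(30, Mul(12, N)) (Function('Z')(N) = Add(30, Mul(6, Mul(Add(N, N), Pow(Add(-6, 7), -1)))) = Add(30, Mul(6, Mul(Mul(2, N), Pow(1, -1)))) = Add(30, Mul(6, Mul(Mul(2, N), 1))) = Add(30, Mul(6, Mul(2, N))) = Add(30, Mul(12, N)))
Mul(Add(-132, 121), Function('Z')(-8)) = Mul(Add(-132, 121), Add(30, Mul(12, -8))) = Mul(-11, Add(30, -96)) = Mul(-11, -66) = 726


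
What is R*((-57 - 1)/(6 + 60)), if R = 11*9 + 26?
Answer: -3625/33 ≈ -109.85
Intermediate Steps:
R = 125 (R = 99 + 26 = 125)
R*((-57 - 1)/(6 + 60)) = 125*((-57 - 1)/(6 + 60)) = 125*(-58/66) = 125*(-58*1/66) = 125*(-29/33) = -3625/33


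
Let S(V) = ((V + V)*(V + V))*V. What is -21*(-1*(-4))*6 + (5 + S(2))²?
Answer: 865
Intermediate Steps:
S(V) = 4*V³ (S(V) = ((2*V)*(2*V))*V = (4*V²)*V = 4*V³)
-21*(-1*(-4))*6 + (5 + S(2))² = -21*(-1*(-4))*6 + (5 + 4*2³)² = -84*6 + (5 + 4*8)² = -21*24 + (5 + 32)² = -504 + 37² = -504 + 1369 = 865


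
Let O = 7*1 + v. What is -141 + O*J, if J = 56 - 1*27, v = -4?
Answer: -54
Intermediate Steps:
J = 29 (J = 56 - 27 = 29)
O = 3 (O = 7*1 - 4 = 7 - 4 = 3)
-141 + O*J = -141 + 3*29 = -141 + 87 = -54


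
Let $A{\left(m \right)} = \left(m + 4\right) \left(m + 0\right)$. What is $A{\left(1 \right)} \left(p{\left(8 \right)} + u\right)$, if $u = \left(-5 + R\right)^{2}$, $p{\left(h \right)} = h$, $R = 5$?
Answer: $40$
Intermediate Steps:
$u = 0$ ($u = \left(-5 + 5\right)^{2} = 0^{2} = 0$)
$A{\left(m \right)} = m \left(4 + m\right)$ ($A{\left(m \right)} = \left(4 + m\right) m = m \left(4 + m\right)$)
$A{\left(1 \right)} \left(p{\left(8 \right)} + u\right) = 1 \left(4 + 1\right) \left(8 + 0\right) = 1 \cdot 5 \cdot 8 = 5 \cdot 8 = 40$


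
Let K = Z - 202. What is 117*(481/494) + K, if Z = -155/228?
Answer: -20237/228 ≈ -88.759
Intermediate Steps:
Z = -155/228 (Z = -155*1/228 = -155/228 ≈ -0.67982)
K = -46211/228 (K = -155/228 - 202 = -46211/228 ≈ -202.68)
117*(481/494) + K = 117*(481/494) - 46211/228 = 117*(481*(1/494)) - 46211/228 = 117*(37/38) - 46211/228 = 4329/38 - 46211/228 = -20237/228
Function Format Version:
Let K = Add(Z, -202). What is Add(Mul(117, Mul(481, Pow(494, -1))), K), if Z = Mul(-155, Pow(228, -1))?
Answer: Rational(-20237, 228) ≈ -88.759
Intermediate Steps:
Z = Rational(-155, 228) (Z = Mul(-155, Rational(1, 228)) = Rational(-155, 228) ≈ -0.67982)
K = Rational(-46211, 228) (K = Add(Rational(-155, 228), -202) = Rational(-46211, 228) ≈ -202.68)
Add(Mul(117, Mul(481, Pow(494, -1))), K) = Add(Mul(117, Mul(481, Pow(494, -1))), Rational(-46211, 228)) = Add(Mul(117, Mul(481, Rational(1, 494))), Rational(-46211, 228)) = Add(Mul(117, Rational(37, 38)), Rational(-46211, 228)) = Add(Rational(4329, 38), Rational(-46211, 228)) = Rational(-20237, 228)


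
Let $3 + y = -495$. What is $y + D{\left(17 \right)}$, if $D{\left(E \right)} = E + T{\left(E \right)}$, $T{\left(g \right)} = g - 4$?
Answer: $-468$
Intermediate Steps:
$y = -498$ ($y = -3 - 495 = -498$)
$T{\left(g \right)} = -4 + g$
$D{\left(E \right)} = -4 + 2 E$ ($D{\left(E \right)} = E + \left(-4 + E\right) = -4 + 2 E$)
$y + D{\left(17 \right)} = -498 + \left(-4 + 2 \cdot 17\right) = -498 + \left(-4 + 34\right) = -498 + 30 = -468$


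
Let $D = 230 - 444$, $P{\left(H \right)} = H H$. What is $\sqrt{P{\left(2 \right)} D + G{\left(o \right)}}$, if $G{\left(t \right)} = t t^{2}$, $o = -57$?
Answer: $i \sqrt{186049} \approx 431.33 i$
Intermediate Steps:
$P{\left(H \right)} = H^{2}$
$G{\left(t \right)} = t^{3}$
$D = -214$
$\sqrt{P{\left(2 \right)} D + G{\left(o \right)}} = \sqrt{2^{2} \left(-214\right) + \left(-57\right)^{3}} = \sqrt{4 \left(-214\right) - 185193} = \sqrt{-856 - 185193} = \sqrt{-186049} = i \sqrt{186049}$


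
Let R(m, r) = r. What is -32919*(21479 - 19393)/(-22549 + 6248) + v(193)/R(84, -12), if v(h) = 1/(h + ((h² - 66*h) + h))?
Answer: 20515835257675/4870151964 ≈ 4212.6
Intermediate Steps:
v(h) = 1/(h² - 64*h) (v(h) = 1/(h + (h² - 65*h)) = 1/(h² - 64*h))
-32919*(21479 - 19393)/(-22549 + 6248) + v(193)/R(84, -12) = -32919*(21479 - 19393)/(-22549 + 6248) + (1/(193*(-64 + 193)))/(-12) = -32919/((-16301/2086)) + ((1/193)/129)*(-1/12) = -32919/((-16301*1/2086)) + ((1/193)*(1/129))*(-1/12) = -32919/(-16301/2086) + (1/24897)*(-1/12) = -32919*(-2086/16301) - 1/298764 = 68669034/16301 - 1/298764 = 20515835257675/4870151964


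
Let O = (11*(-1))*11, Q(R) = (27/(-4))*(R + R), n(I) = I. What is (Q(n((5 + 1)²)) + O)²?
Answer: 368449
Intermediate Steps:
Q(R) = -27*R/2 (Q(R) = (27*(-¼))*(2*R) = -27*R/2)
O = -121 (O = -11*11 = -121)
(Q(n((5 + 1)²)) + O)² = (-27*(5 + 1)²/2 - 121)² = (-27/2*6² - 121)² = (-27/2*36 - 121)² = (-486 - 121)² = (-607)² = 368449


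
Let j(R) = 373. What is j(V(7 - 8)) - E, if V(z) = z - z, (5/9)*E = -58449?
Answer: 527906/5 ≈ 1.0558e+5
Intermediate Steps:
E = -526041/5 (E = (9/5)*(-58449) = -526041/5 ≈ -1.0521e+5)
V(z) = 0
j(V(7 - 8)) - E = 373 - 1*(-526041/5) = 373 + 526041/5 = 527906/5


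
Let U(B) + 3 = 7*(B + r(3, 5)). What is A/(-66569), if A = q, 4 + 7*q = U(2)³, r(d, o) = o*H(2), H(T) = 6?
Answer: -10793857/465983 ≈ -23.164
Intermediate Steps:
r(d, o) = 6*o (r(d, o) = o*6 = 6*o)
U(B) = 207 + 7*B (U(B) = -3 + 7*(B + 6*5) = -3 + 7*(B + 30) = -3 + 7*(30 + B) = -3 + (210 + 7*B) = 207 + 7*B)
q = 10793857/7 (q = -4/7 + (207 + 7*2)³/7 = -4/7 + (207 + 14)³/7 = -4/7 + (⅐)*221³ = -4/7 + (⅐)*10793861 = -4/7 + 10793861/7 = 10793857/7 ≈ 1.5420e+6)
A = 10793857/7 ≈ 1.5420e+6
A/(-66569) = (10793857/7)/(-66569) = (10793857/7)*(-1/66569) = -10793857/465983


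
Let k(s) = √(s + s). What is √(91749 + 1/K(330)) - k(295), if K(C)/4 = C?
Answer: -√590 + √39965864730/660 ≈ 278.61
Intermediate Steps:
k(s) = √2*√s (k(s) = √(2*s) = √2*√s)
K(C) = 4*C
√(91749 + 1/K(330)) - k(295) = √(91749 + 1/(4*330)) - √2*√295 = √(91749 + 1/1320) - √590 = √(121108681/1320) - √590 = √39965864730/660 - √590 = -√590 + √39965864730/660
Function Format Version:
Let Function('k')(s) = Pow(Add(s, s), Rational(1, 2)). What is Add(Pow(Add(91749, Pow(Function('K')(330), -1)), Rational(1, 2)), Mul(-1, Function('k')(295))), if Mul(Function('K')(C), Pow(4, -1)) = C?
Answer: Add(Mul(-1, Pow(590, Rational(1, 2))), Mul(Rational(1, 660), Pow(39965864730, Rational(1, 2)))) ≈ 278.61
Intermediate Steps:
Function('k')(s) = Mul(Pow(2, Rational(1, 2)), Pow(s, Rational(1, 2))) (Function('k')(s) = Pow(Mul(2, s), Rational(1, 2)) = Mul(Pow(2, Rational(1, 2)), Pow(s, Rational(1, 2))))
Function('K')(C) = Mul(4, C)
Add(Pow(Add(91749, Pow(Function('K')(330), -1)), Rational(1, 2)), Mul(-1, Function('k')(295))) = Add(Pow(Add(91749, Pow(Mul(4, 330), -1)), Rational(1, 2)), Mul(-1, Mul(Pow(2, Rational(1, 2)), Pow(295, Rational(1, 2))))) = Add(Pow(Add(91749, Pow(1320, -1)), Rational(1, 2)), Mul(-1, Pow(590, Rational(1, 2)))) = Add(Pow(Add(91749, Rational(1, 1320)), Rational(1, 2)), Mul(-1, Pow(590, Rational(1, 2)))) = Add(Pow(Rational(121108681, 1320), Rational(1, 2)), Mul(-1, Pow(590, Rational(1, 2)))) = Add(Mul(Rational(1, 660), Pow(39965864730, Rational(1, 2))), Mul(-1, Pow(590, Rational(1, 2)))) = Add(Mul(-1, Pow(590, Rational(1, 2))), Mul(Rational(1, 660), Pow(39965864730, Rational(1, 2))))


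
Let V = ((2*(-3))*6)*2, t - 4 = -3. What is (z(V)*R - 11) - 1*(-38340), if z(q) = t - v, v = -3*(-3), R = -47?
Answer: 38705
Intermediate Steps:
t = 1 (t = 4 - 3 = 1)
v = 9
V = -72 (V = -6*6*2 = -36*2 = -72)
z(q) = -8 (z(q) = 1 - 1*9 = 1 - 9 = -8)
(z(V)*R - 11) - 1*(-38340) = (-8*(-47) - 11) - 1*(-38340) = (376 - 11) + 38340 = 365 + 38340 = 38705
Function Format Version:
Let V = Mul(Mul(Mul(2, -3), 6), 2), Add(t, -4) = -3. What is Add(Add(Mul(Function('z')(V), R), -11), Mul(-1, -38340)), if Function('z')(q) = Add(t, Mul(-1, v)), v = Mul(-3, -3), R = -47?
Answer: 38705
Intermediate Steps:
t = 1 (t = Add(4, -3) = 1)
v = 9
V = -72 (V = Mul(Mul(-6, 6), 2) = Mul(-36, 2) = -72)
Function('z')(q) = -8 (Function('z')(q) = Add(1, Mul(-1, 9)) = Add(1, -9) = -8)
Add(Add(Mul(Function('z')(V), R), -11), Mul(-1, -38340)) = Add(Add(Mul(-8, -47), -11), Mul(-1, -38340)) = Add(Add(376, -11), 38340) = Add(365, 38340) = 38705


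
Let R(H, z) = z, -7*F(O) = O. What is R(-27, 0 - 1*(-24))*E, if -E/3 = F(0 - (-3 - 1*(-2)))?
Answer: 72/7 ≈ 10.286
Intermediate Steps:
F(O) = -O/7
E = 3/7 (E = -(-3)*(0 - (-3 - 1*(-2)))/7 = -(-3)*(0 - (-3 + 2))/7 = -(-3)*(0 - 1*(-1))/7 = -(-3)*(0 + 1)/7 = -(-3)/7 = -3*(-1/7) = 3/7 ≈ 0.42857)
R(-27, 0 - 1*(-24))*E = (0 - 1*(-24))*(3/7) = (0 + 24)*(3/7) = 24*(3/7) = 72/7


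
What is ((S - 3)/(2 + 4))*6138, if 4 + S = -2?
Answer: -9207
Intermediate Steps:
S = -6 (S = -4 - 2 = -6)
((S - 3)/(2 + 4))*6138 = ((-6 - 3)/(2 + 4))*6138 = -9/6*6138 = -9*1/6*6138 = -3/2*6138 = -9207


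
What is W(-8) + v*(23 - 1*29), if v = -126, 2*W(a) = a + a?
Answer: 748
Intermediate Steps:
W(a) = a (W(a) = (a + a)/2 = (2*a)/2 = a)
W(-8) + v*(23 - 1*29) = -8 - 126*(23 - 1*29) = -8 - 126*(23 - 29) = -8 - 126*(-6) = -8 + 756 = 748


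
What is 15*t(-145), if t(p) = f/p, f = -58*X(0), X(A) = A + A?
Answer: 0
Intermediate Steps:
X(A) = 2*A
f = 0 (f = -116*0 = -58*0 = 0)
t(p) = 0 (t(p) = 0/p = 0)
15*t(-145) = 15*0 = 0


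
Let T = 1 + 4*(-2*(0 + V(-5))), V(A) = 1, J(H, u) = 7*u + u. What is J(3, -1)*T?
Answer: 56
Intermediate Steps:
J(H, u) = 8*u
T = -7 (T = 1 + 4*(-2*(0 + 1)) = 1 + 4*(-2*1) = 1 + 4*(-2) = 1 - 8 = -7)
J(3, -1)*T = (8*(-1))*(-7) = -8*(-7) = 56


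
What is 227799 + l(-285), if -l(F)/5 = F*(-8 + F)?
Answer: -189726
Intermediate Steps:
l(F) = -5*F*(-8 + F)
227799 + l(-285) = 227799 + 5*(-285)*(8 - 1*(-285)) = 227799 + 5*(-285)*(8 + 285) = 227799 + 5*(-285)*293 = 227799 - 417525 = -189726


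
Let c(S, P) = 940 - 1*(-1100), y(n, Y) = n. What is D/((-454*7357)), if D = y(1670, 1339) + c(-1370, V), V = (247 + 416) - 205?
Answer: -265/238577 ≈ -0.0011108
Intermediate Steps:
V = 458 (V = 663 - 205 = 458)
c(S, P) = 2040 (c(S, P) = 940 + 1100 = 2040)
D = 3710 (D = 1670 + 2040 = 3710)
D/((-454*7357)) = 3710/((-454*7357)) = 3710/(-3340078) = 3710*(-1/3340078) = -265/238577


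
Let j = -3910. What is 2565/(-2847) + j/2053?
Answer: -5465905/1948297 ≈ -2.8055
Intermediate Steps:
2565/(-2847) + j/2053 = 2565/(-2847) - 3910/2053 = 2565*(-1/2847) - 3910*1/2053 = -855/949 - 3910/2053 = -5465905/1948297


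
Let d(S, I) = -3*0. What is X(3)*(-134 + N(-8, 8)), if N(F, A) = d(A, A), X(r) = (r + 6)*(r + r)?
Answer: -7236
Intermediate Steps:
d(S, I) = 0
X(r) = 2*r*(6 + r) (X(r) = (6 + r)*(2*r) = 2*r*(6 + r))
N(F, A) = 0
X(3)*(-134 + N(-8, 8)) = (2*3*(6 + 3))*(-134 + 0) = (2*3*9)*(-134) = 54*(-134) = -7236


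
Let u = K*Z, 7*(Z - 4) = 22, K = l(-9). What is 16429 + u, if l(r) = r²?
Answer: 119053/7 ≈ 17008.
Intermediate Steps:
K = 81 (K = (-9)² = 81)
Z = 50/7 (Z = 4 + (⅐)*22 = 4 + 22/7 = 50/7 ≈ 7.1429)
u = 4050/7 (u = 81*(50/7) = 4050/7 ≈ 578.57)
16429 + u = 16429 + 4050/7 = 119053/7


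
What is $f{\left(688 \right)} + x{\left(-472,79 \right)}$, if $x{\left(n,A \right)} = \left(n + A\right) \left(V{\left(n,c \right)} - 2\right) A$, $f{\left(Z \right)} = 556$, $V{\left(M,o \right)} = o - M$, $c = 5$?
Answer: $-14746769$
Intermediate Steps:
$x{\left(n,A \right)} = A \left(3 - n\right) \left(A + n\right)$ ($x{\left(n,A \right)} = \left(n + A\right) \left(\left(5 - n\right) - 2\right) A = \left(A + n\right) \left(3 - n\right) A = \left(A + n\right) A \left(3 - n\right) = A \left(3 - n\right) \left(A + n\right)$)
$f{\left(688 \right)} + x{\left(-472,79 \right)} = 556 + 79 \left(- \left(-472\right)^{2} + 3 \cdot 79 + 3 \left(-472\right) - 79 \left(-472\right)\right) = 556 + 79 \left(\left(-1\right) 222784 + 237 - 1416 + 37288\right) = 556 + 79 \left(-222784 + 237 - 1416 + 37288\right) = 556 + 79 \left(-186675\right) = 556 - 14747325 = -14746769$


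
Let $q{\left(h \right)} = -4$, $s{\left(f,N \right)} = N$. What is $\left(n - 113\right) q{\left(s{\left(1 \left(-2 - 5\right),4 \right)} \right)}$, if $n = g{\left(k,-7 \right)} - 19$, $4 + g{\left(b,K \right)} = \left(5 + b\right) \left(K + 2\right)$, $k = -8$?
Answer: $484$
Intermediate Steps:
$g{\left(b,K \right)} = -4 + \left(2 + K\right) \left(5 + b\right)$ ($g{\left(b,K \right)} = -4 + \left(5 + b\right) \left(K + 2\right) = -4 + \left(5 + b\right) \left(2 + K\right) = -4 + \left(2 + K\right) \left(5 + b\right)$)
$n = -8$ ($n = \left(6 + 2 \left(-8\right) + 5 \left(-7\right) - -56\right) - 19 = \left(6 - 16 - 35 + 56\right) - 19 = 11 - 19 = -8$)
$\left(n - 113\right) q{\left(s{\left(1 \left(-2 - 5\right),4 \right)} \right)} = \left(-8 - 113\right) \left(-4\right) = \left(-121\right) \left(-4\right) = 484$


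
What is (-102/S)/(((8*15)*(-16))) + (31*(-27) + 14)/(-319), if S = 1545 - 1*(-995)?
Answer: 668939823/259283200 ≈ 2.5800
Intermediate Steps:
S = 2540 (S = 1545 + 995 = 2540)
(-102/S)/(((8*15)*(-16))) + (31*(-27) + 14)/(-319) = (-102/2540)/(((8*15)*(-16))) + (31*(-27) + 14)/(-319) = (-102*1/2540)/((120*(-16))) + (-837 + 14)*(-1/319) = -51/1270/(-1920) - 823*(-1/319) = -51/1270*(-1/1920) + 823/319 = 17/812800 + 823/319 = 668939823/259283200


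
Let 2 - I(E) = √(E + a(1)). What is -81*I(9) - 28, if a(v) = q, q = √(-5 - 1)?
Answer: -190 + 81*√(9 + I*√6) ≈ 55.2 + 32.771*I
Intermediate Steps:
q = I*√6 (q = √(-6) = I*√6 ≈ 2.4495*I)
a(v) = I*√6
I(E) = 2 - √(E + I*√6)
-81*I(9) - 28 = -81*(2 - √(9 + I*√6)) - 28 = (-162 + 81*√(9 + I*√6)) - 28 = -190 + 81*√(9 + I*√6)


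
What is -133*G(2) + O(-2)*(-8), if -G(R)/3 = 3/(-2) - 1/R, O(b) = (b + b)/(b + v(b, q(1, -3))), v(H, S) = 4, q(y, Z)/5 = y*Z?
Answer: -782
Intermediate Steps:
q(y, Z) = 5*Z*y (q(y, Z) = 5*(y*Z) = 5*(Z*y) = 5*Z*y)
O(b) = 2*b/(4 + b) (O(b) = (b + b)/(b + 4) = (2*b)/(4 + b) = 2*b/(4 + b))
G(R) = 9/2 + 3/R (G(R) = -3*(3/(-2) - 1/R) = -3*(3*(-½) - 1/R) = -3*(-3/2 - 1/R) = 9/2 + 3/R)
-133*G(2) + O(-2)*(-8) = -133*(9/2 + 3/2) + (2*(-2)/(4 - 2))*(-8) = -133*(9/2 + 3*(½)) + (2*(-2)/2)*(-8) = -133*(9/2 + 3/2) + (2*(-2)*(½))*(-8) = -133*6 - 2*(-8) = -798 + 16 = -782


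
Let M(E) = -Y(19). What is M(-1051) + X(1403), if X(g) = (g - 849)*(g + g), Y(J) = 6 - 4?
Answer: 1554522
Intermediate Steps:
Y(J) = 2
M(E) = -2 (M(E) = -1*2 = -2)
X(g) = 2*g*(-849 + g) (X(g) = (-849 + g)*(2*g) = 2*g*(-849 + g))
M(-1051) + X(1403) = -2 + 2*1403*(-849 + 1403) = -2 + 2*1403*554 = -2 + 1554524 = 1554522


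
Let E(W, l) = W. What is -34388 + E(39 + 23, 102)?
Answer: -34326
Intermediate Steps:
-34388 + E(39 + 23, 102) = -34388 + (39 + 23) = -34388 + 62 = -34326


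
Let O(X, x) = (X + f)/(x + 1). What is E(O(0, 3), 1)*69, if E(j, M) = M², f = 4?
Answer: 69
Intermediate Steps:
O(X, x) = (4 + X)/(1 + x) (O(X, x) = (X + 4)/(x + 1) = (4 + X)/(1 + x))
E(O(0, 3), 1)*69 = 1²*69 = 1*69 = 69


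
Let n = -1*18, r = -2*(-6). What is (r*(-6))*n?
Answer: 1296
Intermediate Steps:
r = 12
n = -18
(r*(-6))*n = (12*(-6))*(-18) = -72*(-18) = 1296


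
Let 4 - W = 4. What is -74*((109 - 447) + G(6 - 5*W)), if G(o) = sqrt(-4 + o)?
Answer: 25012 - 74*sqrt(2) ≈ 24907.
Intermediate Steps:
W = 0 (W = 4 - 1*4 = 4 - 4 = 0)
-74*((109 - 447) + G(6 - 5*W)) = -74*((109 - 447) + sqrt(-4 + (6 - 5*0))) = -74*(-338 + sqrt(-4 + (6 + 0))) = -74*(-338 + sqrt(-4 + 6)) = -74*(-338 + sqrt(2)) = 25012 - 74*sqrt(2)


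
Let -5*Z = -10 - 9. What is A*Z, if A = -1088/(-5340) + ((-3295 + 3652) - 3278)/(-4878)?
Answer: 33100223/10853550 ≈ 3.0497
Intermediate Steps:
Z = 19/5 (Z = -(-10 - 9)/5 = -⅕*(-19) = 19/5 ≈ 3.8000)
A = 1742117/2170710 (A = -1088*(-1/5340) + (357 - 3278)*(-1/4878) = 272/1335 - 2921*(-1/4878) = 272/1335 + 2921/4878 = 1742117/2170710 ≈ 0.80256)
A*Z = (1742117/2170710)*(19/5) = 33100223/10853550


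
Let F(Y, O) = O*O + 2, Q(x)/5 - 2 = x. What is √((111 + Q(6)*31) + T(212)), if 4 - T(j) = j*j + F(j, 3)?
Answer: 20*I*√109 ≈ 208.81*I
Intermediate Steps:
Q(x) = 10 + 5*x
F(Y, O) = 2 + O² (F(Y, O) = O² + 2 = 2 + O²)
T(j) = -7 - j² (T(j) = 4 - (j*j + (2 + 3²)) = 4 - (j² + (2 + 9)) = 4 - (j² + 11) = 4 - (11 + j²) = 4 + (-11 - j²) = -7 - j²)
√((111 + Q(6)*31) + T(212)) = √((111 + (10 + 5*6)*31) + (-7 - 1*212²)) = √((111 + (10 + 30)*31) + (-7 - 1*44944)) = √((111 + 40*31) + (-7 - 44944)) = √((111 + 1240) - 44951) = √(1351 - 44951) = √(-43600) = 20*I*√109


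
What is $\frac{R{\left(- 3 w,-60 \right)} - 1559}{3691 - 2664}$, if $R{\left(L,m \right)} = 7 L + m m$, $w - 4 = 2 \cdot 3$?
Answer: $\frac{1831}{1027} \approx 1.7829$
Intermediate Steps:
$w = 10$ ($w = 4 + 2 \cdot 3 = 4 + 6 = 10$)
$R{\left(L,m \right)} = m^{2} + 7 L$ ($R{\left(L,m \right)} = 7 L + m^{2} = m^{2} + 7 L$)
$\frac{R{\left(- 3 w,-60 \right)} - 1559}{3691 - 2664} = \frac{\left(\left(-60\right)^{2} + 7 \left(\left(-3\right) 10\right)\right) - 1559}{3691 - 2664} = \frac{\left(3600 + 7 \left(-30\right)\right) - 1559}{1027} = \left(\left(3600 - 210\right) - 1559\right) \frac{1}{1027} = \left(3390 - 1559\right) \frac{1}{1027} = 1831 \cdot \frac{1}{1027} = \frac{1831}{1027}$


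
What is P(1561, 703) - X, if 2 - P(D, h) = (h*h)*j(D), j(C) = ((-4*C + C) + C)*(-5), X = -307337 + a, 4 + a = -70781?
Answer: -7714224366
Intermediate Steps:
a = -70785 (a = -4 - 70781 = -70785)
X = -378122 (X = -307337 - 70785 = -378122)
j(C) = 10*C (j(C) = (-3*C + C)*(-5) = -2*C*(-5) = 10*C)
P(D, h) = 2 - 10*D*h² (P(D, h) = 2 - h*h*10*D = 2 - h²*10*D = 2 - 10*D*h²)
P(1561, 703) - X = (2 - 10*1561*703²) - 1*(-378122) = (2 - 10*1561*494209) + 378122 = (2 - 7714602490) + 378122 = -7714602488 + 378122 = -7714224366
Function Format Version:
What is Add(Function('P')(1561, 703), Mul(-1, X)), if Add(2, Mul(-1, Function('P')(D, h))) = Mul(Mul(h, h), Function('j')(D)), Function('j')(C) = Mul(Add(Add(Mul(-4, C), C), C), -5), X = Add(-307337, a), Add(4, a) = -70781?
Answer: -7714224366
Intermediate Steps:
a = -70785 (a = Add(-4, -70781) = -70785)
X = -378122 (X = Add(-307337, -70785) = -378122)
Function('j')(C) = Mul(10, C) (Function('j')(C) = Mul(Add(Mul(-3, C), C), -5) = Mul(Mul(-2, C), -5) = Mul(10, C))
Function('P')(D, h) = Add(2, Mul(-10, D, Pow(h, 2))) (Function('P')(D, h) = Add(2, Mul(-1, Mul(Mul(h, h), Mul(10, D)))) = Add(2, Mul(-1, Mul(Pow(h, 2), Mul(10, D)))) = Add(2, Mul(-1, Mul(10, D, Pow(h, 2)))) = Add(2, Mul(-10, D, Pow(h, 2))))
Add(Function('P')(1561, 703), Mul(-1, X)) = Add(Add(2, Mul(-10, 1561, Pow(703, 2))), Mul(-1, -378122)) = Add(Add(2, Mul(-10, 1561, 494209)), 378122) = Add(Add(2, -7714602490), 378122) = Add(-7714602488, 378122) = -7714224366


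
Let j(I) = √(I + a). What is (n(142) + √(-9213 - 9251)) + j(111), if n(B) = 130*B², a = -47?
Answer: 2621328 + 4*I*√1154 ≈ 2.6213e+6 + 135.88*I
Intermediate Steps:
j(I) = √(-47 + I) (j(I) = √(I - 47) = √(-47 + I))
(n(142) + √(-9213 - 9251)) + j(111) = (130*142² + √(-9213 - 9251)) + √(-47 + 111) = (130*20164 + √(-18464)) + √64 = (2621320 + 4*I*√1154) + 8 = 2621328 + 4*I*√1154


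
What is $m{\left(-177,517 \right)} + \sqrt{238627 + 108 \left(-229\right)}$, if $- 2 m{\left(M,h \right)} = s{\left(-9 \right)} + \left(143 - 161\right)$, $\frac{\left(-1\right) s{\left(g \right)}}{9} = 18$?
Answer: $90 + \sqrt{213895} \approx 552.49$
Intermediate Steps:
$s{\left(g \right)} = -162$ ($s{\left(g \right)} = \left(-9\right) 18 = -162$)
$m{\left(M,h \right)} = 90$ ($m{\left(M,h \right)} = - \frac{-162 + \left(143 - 161\right)}{2} = - \frac{-162 - 18}{2} = \left(- \frac{1}{2}\right) \left(-180\right) = 90$)
$m{\left(-177,517 \right)} + \sqrt{238627 + 108 \left(-229\right)} = 90 + \sqrt{238627 + 108 \left(-229\right)} = 90 + \sqrt{238627 - 24732} = 90 + \sqrt{213895}$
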